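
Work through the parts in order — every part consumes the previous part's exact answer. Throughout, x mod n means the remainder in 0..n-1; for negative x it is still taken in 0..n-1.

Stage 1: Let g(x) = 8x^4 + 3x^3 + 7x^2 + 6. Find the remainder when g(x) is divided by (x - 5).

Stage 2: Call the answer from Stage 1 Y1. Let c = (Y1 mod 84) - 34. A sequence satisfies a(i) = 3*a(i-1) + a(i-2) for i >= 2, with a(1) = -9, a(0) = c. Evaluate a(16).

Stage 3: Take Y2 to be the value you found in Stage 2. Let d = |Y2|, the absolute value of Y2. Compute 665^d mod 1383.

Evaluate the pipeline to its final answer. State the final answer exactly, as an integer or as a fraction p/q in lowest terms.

1040

Stage 1: remainder = value at the root: 8*(5)^4 + 3*(5)^3 + 7*(5)^2 + 6 = (5000) + (375) + (175) + (6) = 5556; answer 5556
Stage 2: Y1 = 5556; c = -22; a(2) = 3*(-9) + 1*(-22) = -49; iterating: a(2)=-49, a(3)=-156, a(4)=-517, a(5)=-1707, a(6)=-5638, a(7)=-18621, a(8)=-61501, a(9)=-203124, a(10)=-670873, a(11)=-2215743, a(12)=-7318102, a(13)=-24170049, a(14)=-79828249, a(15)=-263654796, a(16)=-870792637; answer -870792637
Stage 3: Y2 = -870792637; d = 870792637; squarings mod 1383: 665^1=665, 665^2=1048, 665^4=202, 665^8=697, 665^16=376, 665^32=310, 665^64=673, 665^128=688, 665^256=358, 665^512=928, 665^1024=958, 665^2048=835, 665^4096=193, 665^8192=1291, 665^16384=166, 665^32768=1279, 665^65536=1135, 665^131072=652, 665^262144=523, 665^524288=1078, 665^1048576=364, 665^2097152=1111, 665^4194304=685, 665^8388608=388, 665^16777216=1180, 665^33554432=1102, 665^67108864=130, 665^134217728=304, 665^268435456=1138, 665^536870912=556; 665^870792637 = 665^1 * 665^4 * 665^8 * 665^16 * 665^32 * 665^128 * 665^256 * 665^1024 * 665^2048 * 665^4096 * 665^8192 * 665^65536 * 665^131072 * 665^262144 * 665^2097152 * 665^4194304 * 665^8388608 * 665^16777216 * 665^33554432 * 665^268435456 * 665^536870912 = 1040 (mod 1383); answer 1040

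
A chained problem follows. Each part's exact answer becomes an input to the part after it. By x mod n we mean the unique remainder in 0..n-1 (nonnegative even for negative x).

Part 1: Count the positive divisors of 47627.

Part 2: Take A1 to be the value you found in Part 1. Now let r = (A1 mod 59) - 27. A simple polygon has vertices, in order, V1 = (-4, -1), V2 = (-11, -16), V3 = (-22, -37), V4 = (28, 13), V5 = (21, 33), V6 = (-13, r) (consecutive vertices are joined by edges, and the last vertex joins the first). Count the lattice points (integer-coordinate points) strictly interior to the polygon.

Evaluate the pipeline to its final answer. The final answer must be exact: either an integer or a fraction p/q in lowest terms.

Part 1: 47627 = 97 * 491; number of divisors = (1+1) * (1+1) = 4; answer 4
Part 2: A1 = 4; r = -23; cross terms: (-4*-16 - -11*-1)=53, (-11*-37 - -22*-16)=55, (-22*13 - 28*-37)=750, (28*33 - 21*13)=651, (21*-23 - -13*33)=-54, (-13*-1 - -4*-23)=-79; twice the area = |1376| = 1376; area = 688; boundary points = 1 + 1 + 50 + 1 + 2 + 1 = 56; strictly interior points = area - boundary/2 + 1 = 661; answer 661

661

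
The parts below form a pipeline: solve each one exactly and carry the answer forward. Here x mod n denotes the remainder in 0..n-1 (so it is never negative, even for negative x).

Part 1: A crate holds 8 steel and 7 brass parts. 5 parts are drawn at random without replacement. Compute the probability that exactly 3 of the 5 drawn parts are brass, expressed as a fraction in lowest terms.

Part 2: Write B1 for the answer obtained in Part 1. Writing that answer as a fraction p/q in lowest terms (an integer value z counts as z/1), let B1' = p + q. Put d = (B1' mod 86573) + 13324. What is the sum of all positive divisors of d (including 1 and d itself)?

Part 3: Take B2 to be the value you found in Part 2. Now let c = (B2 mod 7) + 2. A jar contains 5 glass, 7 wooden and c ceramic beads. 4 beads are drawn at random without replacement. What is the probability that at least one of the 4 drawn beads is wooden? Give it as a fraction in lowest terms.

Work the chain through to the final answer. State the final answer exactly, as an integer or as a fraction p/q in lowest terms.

1127/1292

Part 1: total draws C(15,5) = 3003; favorable C(7,3)*C(8,2) = 980; P = 140/429; answer 140/429
Part 2: B1 = 140/429; threaded value p + q = 569; d = 13893; 13893 = 3 * 11 * 421; sigma = (1 + 3) * (1 + 11) * (1 + 421) = 4 * 12 * 422 = 20256; answer 20256
Part 3: B2 = 20256; c = 7; total draws C(19,4) = 3876; complement C(12,4) = 495; favorable 3876 - 495 = 3381; P = 1127/1292; answer 1127/1292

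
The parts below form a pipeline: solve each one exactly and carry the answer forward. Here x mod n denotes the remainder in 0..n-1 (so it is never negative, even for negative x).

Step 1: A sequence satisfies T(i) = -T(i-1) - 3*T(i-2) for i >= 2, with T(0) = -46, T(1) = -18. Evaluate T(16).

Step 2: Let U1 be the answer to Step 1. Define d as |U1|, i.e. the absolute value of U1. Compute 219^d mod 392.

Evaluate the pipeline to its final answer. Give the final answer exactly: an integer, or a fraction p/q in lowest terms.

Step 1: T(2) = -1*(-18) - 3*(-46) = 156; iterating: T(2)=156, T(3)=-102, T(4)=-366, T(5)=672, T(6)=426, T(7)=-2442, T(8)=1164, T(9)=6162, T(10)=-9654, T(11)=-8832, T(12)=37794, T(13)=-11298, T(14)=-102084, T(15)=135978, T(16)=170274; answer 170274
Step 2: U1 = 170274; d = 170274; squarings mod 392: 219^1=219, 219^2=137, 219^4=345, 219^8=249, 219^16=65, 219^32=305, 219^64=121, 219^128=137, 219^256=345, 219^512=249, 219^1024=65, 219^2048=305, 219^4096=121, 219^8192=137, 219^16384=345, 219^32768=249, 219^65536=65, 219^131072=305; 219^170274 = 219^2 * 219^32 * 219^256 * 219^2048 * 219^4096 * 219^32768 * 219^131072 = 225 (mod 392); answer 225

225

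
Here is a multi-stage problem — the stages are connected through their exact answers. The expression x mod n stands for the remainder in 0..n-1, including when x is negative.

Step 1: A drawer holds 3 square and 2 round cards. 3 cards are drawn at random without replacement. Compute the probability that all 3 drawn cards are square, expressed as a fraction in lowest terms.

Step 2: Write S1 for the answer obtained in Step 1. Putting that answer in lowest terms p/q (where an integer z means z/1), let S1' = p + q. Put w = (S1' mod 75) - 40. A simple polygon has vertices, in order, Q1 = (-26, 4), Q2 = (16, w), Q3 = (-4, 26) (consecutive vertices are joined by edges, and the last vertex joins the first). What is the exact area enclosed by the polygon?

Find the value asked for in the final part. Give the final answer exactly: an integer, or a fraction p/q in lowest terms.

825

Step 1: total draws C(5,3) = 10; favorable C(3,3) = 1; P = 1/10; answer 1/10
Step 2: S1 = 1/10; threaded value p + q = 11; w = -29; cross terms: (-26*-29 - 16*4)=690, (16*26 - -4*-29)=300, (-4*4 - -26*26)=660; twice the area = |1650| = 1650; area = 825; answer 825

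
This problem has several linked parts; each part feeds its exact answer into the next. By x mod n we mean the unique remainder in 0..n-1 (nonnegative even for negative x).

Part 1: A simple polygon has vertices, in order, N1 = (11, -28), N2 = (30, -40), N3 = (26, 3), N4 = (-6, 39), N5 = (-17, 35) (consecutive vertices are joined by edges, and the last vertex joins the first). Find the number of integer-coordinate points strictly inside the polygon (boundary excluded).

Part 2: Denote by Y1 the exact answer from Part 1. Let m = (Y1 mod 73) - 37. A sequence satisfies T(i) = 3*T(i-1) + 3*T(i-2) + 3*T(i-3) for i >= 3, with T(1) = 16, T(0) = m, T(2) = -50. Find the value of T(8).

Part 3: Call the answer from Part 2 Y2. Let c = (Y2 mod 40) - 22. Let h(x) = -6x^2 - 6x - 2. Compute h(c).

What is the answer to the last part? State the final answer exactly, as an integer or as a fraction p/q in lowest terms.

-74

Part 1: cross terms: (11*-40 - 30*-28)=400, (30*3 - 26*-40)=1130, (26*39 - -6*3)=1032, (-6*35 - -17*39)=453, (-17*-28 - 11*35)=91; twice the area = |3106| = 3106; area = 1553; boundary points = 1 + 1 + 4 + 1 + 7 = 14; strictly interior points = area - boundary/2 + 1 = 1547; answer 1547
Part 2: Y1 = 1547; m = -23; T(3) = 3*(-50) + 3*(16) + 3*(-23) = -171; iterating: T(3)=-171, T(4)=-615, T(5)=-2508, T(6)=-9882, T(7)=-39015, T(8)=-154215; answer -154215
Part 3: Y2 = -154215; c = 3; -6*(3)^2 - 6*(3)^1 - 2 = (-54) + (-18) + (-2) = -74; answer -74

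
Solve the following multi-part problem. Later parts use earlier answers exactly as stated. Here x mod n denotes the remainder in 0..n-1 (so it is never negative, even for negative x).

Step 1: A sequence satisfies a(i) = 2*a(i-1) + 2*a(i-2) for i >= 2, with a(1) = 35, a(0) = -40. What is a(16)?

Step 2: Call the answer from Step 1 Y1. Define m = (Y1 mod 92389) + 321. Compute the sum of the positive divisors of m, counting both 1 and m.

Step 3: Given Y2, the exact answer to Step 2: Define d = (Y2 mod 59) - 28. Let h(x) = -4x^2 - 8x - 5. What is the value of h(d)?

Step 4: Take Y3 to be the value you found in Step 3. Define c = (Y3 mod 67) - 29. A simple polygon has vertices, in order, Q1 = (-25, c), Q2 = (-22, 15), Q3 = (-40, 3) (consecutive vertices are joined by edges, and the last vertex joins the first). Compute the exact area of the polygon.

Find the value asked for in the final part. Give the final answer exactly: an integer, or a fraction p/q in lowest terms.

Step 1: a(2) = 2*(35) + 2*(-40) = -10; iterating: a(2)=-10, a(3)=50, a(4)=80, a(5)=260, a(6)=680, a(7)=1880, a(8)=5120, a(9)=14000, a(10)=38240, a(11)=104480, a(12)=285440, a(13)=779840, a(14)=2130560, a(15)=5820800, a(16)=15902720; answer 15902720
Step 2: Y1 = 15902720; m = 12133; 12133 = 11 * 1103; sigma = (1 + 11) * (1 + 1103) = 12 * 1104 = 13248; answer 13248
Step 3: Y2 = 13248; d = 4; -4*(4)^2 - 8*(4)^1 - 5 = (-64) + (-32) + (-5) = -101; answer -101
Step 4: Y3 = -101; c = 4; cross terms: (-25*15 - -22*4)=-287, (-22*3 - -40*15)=534, (-40*4 - -25*3)=-85; twice the area = |162| = 162; area = 81; answer 81

81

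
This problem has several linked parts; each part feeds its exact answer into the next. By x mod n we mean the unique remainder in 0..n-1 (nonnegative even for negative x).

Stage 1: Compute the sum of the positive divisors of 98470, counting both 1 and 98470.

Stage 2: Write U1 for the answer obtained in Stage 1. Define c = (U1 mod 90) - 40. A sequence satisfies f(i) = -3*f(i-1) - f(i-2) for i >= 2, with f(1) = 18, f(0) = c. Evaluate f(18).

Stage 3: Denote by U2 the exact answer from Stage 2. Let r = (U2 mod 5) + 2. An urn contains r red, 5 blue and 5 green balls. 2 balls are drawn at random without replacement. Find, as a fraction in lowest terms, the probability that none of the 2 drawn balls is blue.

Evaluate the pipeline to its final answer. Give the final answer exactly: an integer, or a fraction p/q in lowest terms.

11/24

Stage 1: 98470 = 2 * 5 * 43 * 229; sigma = (1 + 2) * (1 + 5) * (1 + 43) * (1 + 229) = 3 * 6 * 44 * 230 = 182160; answer 182160
Stage 2: U1 = 182160; c = -40; f(2) = -3*(18) - 1*(-40) = -14; iterating: f(2)=-14, f(3)=24, f(4)=-58, f(5)=150, f(6)=-392, f(7)=1026, f(8)=-2686, f(9)=7032, f(10)=-18410, f(11)=48198, f(12)=-126184, f(13)=330354, f(14)=-864878, f(15)=2264280, f(16)=-5927962, f(17)=15519606, f(18)=-40630856; answer -40630856
Stage 3: U2 = -40630856; r = 6; total draws C(16,2) = 120; favorable C(11,2) = 55; P = 11/24; answer 11/24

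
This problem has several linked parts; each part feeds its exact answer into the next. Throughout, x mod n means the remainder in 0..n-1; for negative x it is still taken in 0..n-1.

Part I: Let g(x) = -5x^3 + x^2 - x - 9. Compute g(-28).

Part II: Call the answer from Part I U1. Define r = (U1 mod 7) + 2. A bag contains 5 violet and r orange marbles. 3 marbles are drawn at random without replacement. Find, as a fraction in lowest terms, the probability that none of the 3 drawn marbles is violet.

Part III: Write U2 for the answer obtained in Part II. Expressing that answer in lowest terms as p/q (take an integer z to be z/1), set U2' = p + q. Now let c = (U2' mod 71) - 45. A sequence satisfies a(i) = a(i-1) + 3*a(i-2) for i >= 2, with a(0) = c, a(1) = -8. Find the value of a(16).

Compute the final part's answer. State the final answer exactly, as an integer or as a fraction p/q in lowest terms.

Part I: -5*(-28)^3 + 1*(-28)^2 - 1*(-28)^1 - 9 = (109760) + (784) + (28) + (-9) = 110563; answer 110563
Part II: U1 = 110563; r = 7; total draws C(12,3) = 220; favorable C(7,3) = 35; P = 7/44; answer 7/44
Part III: U2 = 7/44; threaded value p + q = 51; c = 6; a(2) = 1*(-8) + 3*(6) = 10; iterating: a(2)=10, a(3)=-14, a(4)=16, a(5)=-26, a(6)=22, a(7)=-56, a(8)=10, a(9)=-158, a(10)=-128, a(11)=-602, a(12)=-986, a(13)=-2792, a(14)=-5750, a(15)=-14126, a(16)=-31376; answer -31376

-31376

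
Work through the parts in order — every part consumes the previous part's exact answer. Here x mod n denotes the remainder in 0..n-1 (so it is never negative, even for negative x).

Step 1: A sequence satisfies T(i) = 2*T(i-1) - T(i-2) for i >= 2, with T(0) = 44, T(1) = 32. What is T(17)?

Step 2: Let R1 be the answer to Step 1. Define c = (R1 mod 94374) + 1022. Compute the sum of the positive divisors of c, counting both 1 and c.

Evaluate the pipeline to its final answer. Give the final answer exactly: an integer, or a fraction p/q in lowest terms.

172620

Step 1: T(2) = 2*(32) - 1*(44) = 20; iterating: T(2)=20, T(3)=8, T(4)=-4, T(5)=-16, T(6)=-28, T(7)=-40, T(8)=-52, T(9)=-64, T(10)=-76, T(11)=-88, T(12)=-100, T(13)=-112, T(14)=-124, T(15)=-136, T(16)=-148, T(17)=-160; answer -160
Step 2: R1 = -160; c = 95236; 95236 = 2^2 * 29 * 821; sigma = (1 + 2 + 4) * (1 + 29) * (1 + 821) = 7 * 30 * 822 = 172620; answer 172620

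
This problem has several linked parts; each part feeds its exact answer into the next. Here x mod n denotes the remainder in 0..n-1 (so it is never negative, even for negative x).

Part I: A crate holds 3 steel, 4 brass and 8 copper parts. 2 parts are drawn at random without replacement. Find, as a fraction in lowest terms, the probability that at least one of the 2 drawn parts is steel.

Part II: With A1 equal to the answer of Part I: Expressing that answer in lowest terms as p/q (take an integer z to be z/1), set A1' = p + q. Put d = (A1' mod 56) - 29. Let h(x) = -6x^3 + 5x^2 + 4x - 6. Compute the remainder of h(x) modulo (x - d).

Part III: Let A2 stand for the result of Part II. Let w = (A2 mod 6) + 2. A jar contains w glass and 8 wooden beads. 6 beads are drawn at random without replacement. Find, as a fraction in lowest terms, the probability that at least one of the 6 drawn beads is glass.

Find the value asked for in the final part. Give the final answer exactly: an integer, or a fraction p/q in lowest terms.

Part I: total draws C(15,2) = 105; complement C(12,2) = 66; favorable 105 - 66 = 39; P = 13/35; answer 13/35
Part II: A1 = 13/35; threaded value p + q = 48; d = 19; remainder = value at the root: -6*(19)^3 + 5*(19)^2 + 4*(19)^1 - 6 = (-41154) + (1805) + (76) + (-6) = -39279; answer -39279
Part III: A2 = -39279; w = 5; total draws C(13,6) = 1716; complement C(8,6) = 28; favorable 1716 - 28 = 1688; P = 422/429; answer 422/429

422/429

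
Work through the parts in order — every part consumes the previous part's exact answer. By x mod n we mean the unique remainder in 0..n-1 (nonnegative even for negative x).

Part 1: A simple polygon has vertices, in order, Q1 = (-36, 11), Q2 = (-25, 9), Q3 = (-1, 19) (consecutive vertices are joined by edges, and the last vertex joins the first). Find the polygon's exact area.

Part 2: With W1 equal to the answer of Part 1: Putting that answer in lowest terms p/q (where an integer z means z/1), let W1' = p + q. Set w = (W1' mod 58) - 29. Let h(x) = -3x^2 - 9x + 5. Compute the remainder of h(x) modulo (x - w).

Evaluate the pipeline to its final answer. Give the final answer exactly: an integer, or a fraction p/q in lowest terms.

Part 1: cross terms: (-36*9 - -25*11)=-49, (-25*19 - -1*9)=-466, (-1*11 - -36*19)=673; twice the area = |158| = 158; area = 79; answer 79
Part 2: W1 = 79; threaded value p + q = 80; w = -7; remainder = value at the root: -3*(-7)^2 - 9*(-7)^1 + 5 = (-147) + (63) + (5) = -79; answer -79

-79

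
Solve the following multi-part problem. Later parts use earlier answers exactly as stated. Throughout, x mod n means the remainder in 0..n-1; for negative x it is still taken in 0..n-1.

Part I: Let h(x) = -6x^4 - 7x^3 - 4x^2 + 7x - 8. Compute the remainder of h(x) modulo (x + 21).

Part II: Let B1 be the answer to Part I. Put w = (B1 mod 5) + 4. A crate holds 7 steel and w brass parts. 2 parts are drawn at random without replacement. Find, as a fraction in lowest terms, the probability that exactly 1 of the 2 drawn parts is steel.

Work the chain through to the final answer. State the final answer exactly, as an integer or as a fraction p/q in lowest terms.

7/13

Part I: remainder = value at the root: -6*(-21)^4 - 7*(-21)^3 - 4*(-21)^2 + 7*(-21)^1 - 8 = (-1166886) + (64827) + (-1764) + (-147) + (-8) = -1103978; answer -1103978
Part II: B1 = -1103978; w = 6; total draws C(13,2) = 78; favorable C(7,1)*C(6,1) = 42; P = 7/13; answer 7/13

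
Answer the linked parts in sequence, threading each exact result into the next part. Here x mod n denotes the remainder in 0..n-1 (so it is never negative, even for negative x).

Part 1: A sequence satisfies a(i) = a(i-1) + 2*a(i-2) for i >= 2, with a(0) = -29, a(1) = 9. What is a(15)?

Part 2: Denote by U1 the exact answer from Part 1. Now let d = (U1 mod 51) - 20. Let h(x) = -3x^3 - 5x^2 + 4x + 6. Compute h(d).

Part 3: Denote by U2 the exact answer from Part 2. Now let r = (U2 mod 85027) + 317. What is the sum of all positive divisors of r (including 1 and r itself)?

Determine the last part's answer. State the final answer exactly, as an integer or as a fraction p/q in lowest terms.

16128

Part 1: a(2) = 1*(9) + 2*(-29) = -49; iterating: a(2)=-49, a(3)=-31, a(4)=-129, a(5)=-191, a(6)=-449, a(7)=-831, a(8)=-1729, a(9)=-3391, a(10)=-6849, a(11)=-13631, a(12)=-27329, a(13)=-54591, a(14)=-109249, a(15)=-218431; answer -218431
Part 2: U1 = -218431; d = -18; -3*(-18)^3 - 5*(-18)^2 + 4*(-18)^1 + 6 = (17496) + (-1620) + (-72) + (6) = 15810; answer 15810
Part 3: U2 = 15810; r = 16127; 16127 is prime, so its only divisors are 1 and 16127; sigma = 1 + 16127 = 16128; answer 16128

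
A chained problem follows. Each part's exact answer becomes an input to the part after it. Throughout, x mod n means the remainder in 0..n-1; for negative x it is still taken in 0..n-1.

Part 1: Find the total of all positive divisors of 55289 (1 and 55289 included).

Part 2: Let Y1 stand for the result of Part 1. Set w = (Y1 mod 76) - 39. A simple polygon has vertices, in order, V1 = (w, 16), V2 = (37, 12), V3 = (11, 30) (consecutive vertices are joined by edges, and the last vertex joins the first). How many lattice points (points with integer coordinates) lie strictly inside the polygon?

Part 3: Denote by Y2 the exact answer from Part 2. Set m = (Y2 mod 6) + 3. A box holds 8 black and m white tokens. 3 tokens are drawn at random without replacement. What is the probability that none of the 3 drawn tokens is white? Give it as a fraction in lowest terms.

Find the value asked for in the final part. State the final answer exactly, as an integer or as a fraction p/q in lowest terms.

Part 1: 55289 = 13 * 4253; sigma = (1 + 13) * (1 + 4253) = 14 * 4254 = 59556; answer 59556
Part 2: Y1 = 59556; w = 9; cross terms: (9*12 - 37*16)=-484, (37*30 - 11*12)=978, (11*16 - 9*30)=-94; twice the area = |400| = 400; area = 200; boundary points = 4 + 2 + 2 = 8; strictly interior points = area - boundary/2 + 1 = 197; answer 197
Part 3: Y2 = 197; m = 8; total draws C(16,3) = 560; favorable C(8,3) = 56; P = 1/10; answer 1/10

1/10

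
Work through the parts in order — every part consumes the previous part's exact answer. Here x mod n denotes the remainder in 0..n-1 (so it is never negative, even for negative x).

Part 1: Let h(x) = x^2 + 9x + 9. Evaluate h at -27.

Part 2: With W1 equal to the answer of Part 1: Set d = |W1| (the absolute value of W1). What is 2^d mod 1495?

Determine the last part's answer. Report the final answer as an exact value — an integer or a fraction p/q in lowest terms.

Part 1: 1*(-27)^2 + 9*(-27)^1 + 9 = (729) + (-243) + (9) = 495; answer 495
Part 2: W1 = 495; d = 495; squarings mod 1495: 2^1=2, 2^2=4, 2^4=16, 2^8=256, 2^16=1251, 2^32=1231, 2^64=926, 2^128=841, 2^256=146; 2^495 = 2^1 * 2^2 * 2^4 * 2^8 * 2^32 * 2^64 * 2^128 * 2^256 = 1243 (mod 1495); answer 1243

1243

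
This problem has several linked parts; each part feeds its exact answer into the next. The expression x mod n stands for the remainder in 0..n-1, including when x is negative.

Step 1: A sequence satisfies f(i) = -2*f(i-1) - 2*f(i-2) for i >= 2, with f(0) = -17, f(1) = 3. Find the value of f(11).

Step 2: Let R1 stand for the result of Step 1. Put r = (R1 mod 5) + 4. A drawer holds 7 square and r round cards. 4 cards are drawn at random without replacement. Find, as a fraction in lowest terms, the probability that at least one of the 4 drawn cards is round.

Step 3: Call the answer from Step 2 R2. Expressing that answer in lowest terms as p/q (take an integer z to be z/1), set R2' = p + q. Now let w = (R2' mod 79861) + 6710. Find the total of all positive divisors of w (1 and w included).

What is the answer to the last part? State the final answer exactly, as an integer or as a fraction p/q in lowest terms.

Step 1: f(2) = -2*(3) - 2*(-17) = 28; iterating: f(2)=28, f(3)=-62, f(4)=68, f(5)=-12, f(6)=-112, f(7)=248, f(8)=-272, f(9)=48, f(10)=448, f(11)=-992; answer -992
Step 2: R1 = -992; r = 7; total draws C(14,4) = 1001; complement C(7,4) = 35; favorable 1001 - 35 = 966; P = 138/143; answer 138/143
Step 3: R2 = 138/143; threaded value p + q = 281; w = 6991; 6991 is prime, so its only divisors are 1 and 6991; sigma = 1 + 6991 = 6992; answer 6992

6992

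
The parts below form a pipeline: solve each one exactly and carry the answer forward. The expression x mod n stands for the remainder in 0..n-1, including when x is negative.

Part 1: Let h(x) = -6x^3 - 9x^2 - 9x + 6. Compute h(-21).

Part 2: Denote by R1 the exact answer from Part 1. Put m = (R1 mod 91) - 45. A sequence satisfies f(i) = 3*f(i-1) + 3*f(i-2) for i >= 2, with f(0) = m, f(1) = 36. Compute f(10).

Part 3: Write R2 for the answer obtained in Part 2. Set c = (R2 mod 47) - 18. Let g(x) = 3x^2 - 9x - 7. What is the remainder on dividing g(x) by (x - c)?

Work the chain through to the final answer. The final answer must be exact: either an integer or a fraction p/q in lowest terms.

77

Part 1: -6*(-21)^3 - 9*(-21)^2 - 9*(-21)^1 + 6 = (55566) + (-3969) + (189) + (6) = 51792; answer 51792
Part 2: R1 = 51792; m = -32; f(2) = 3*(36) + 3*(-32) = 12; iterating: f(2)=12, f(3)=144, f(4)=468, f(5)=1836, f(6)=6912, f(7)=26244, f(8)=99468, f(9)=377136, f(10)=1429812; answer 1429812
Part 3: R2 = 1429812; c = 7; remainder = value at the root: 3*(7)^2 - 9*(7)^1 - 7 = (147) + (-63) + (-7) = 77; answer 77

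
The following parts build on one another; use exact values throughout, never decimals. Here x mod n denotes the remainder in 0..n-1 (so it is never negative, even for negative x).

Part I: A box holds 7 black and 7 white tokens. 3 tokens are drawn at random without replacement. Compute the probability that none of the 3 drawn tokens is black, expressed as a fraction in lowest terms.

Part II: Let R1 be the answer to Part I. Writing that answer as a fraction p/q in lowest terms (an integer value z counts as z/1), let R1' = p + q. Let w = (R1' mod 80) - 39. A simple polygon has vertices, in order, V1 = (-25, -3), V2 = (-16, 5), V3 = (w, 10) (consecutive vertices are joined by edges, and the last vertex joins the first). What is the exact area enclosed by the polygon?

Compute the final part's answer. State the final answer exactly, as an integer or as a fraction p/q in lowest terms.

Part I: total draws C(14,3) = 364; favorable C(7,3) = 35; P = 5/52; answer 5/52
Part II: R1 = 5/52; threaded value p + q = 57; w = 18; cross terms: (-25*5 - -16*-3)=-173, (-16*10 - 18*5)=-250, (18*-3 - -25*10)=196; twice the area = |-227| = 227; area = 227/2; answer 227/2

227/2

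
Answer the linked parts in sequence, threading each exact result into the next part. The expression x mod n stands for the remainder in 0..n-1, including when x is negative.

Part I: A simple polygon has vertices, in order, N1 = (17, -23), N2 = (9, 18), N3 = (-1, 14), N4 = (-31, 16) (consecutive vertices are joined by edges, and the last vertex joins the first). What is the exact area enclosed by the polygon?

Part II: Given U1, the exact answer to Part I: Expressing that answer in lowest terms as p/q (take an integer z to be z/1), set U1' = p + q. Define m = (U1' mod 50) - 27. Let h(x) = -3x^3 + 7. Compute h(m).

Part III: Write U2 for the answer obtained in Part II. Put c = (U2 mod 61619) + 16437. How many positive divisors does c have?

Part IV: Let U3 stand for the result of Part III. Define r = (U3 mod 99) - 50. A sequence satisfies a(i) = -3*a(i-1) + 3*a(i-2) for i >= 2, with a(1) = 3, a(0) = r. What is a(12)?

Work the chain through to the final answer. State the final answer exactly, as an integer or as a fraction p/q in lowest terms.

-63643158

Part I: cross terms: (17*18 - 9*-23)=513, (9*14 - -1*18)=144, (-1*16 - -31*14)=418, (-31*-23 - 17*16)=441; twice the area = |1516| = 1516; area = 758; answer 758
Part II: U1 = 758; threaded value p + q = 759; m = -18; -3*(-18)^3 + 7 = (17496) + (7) = 17503; answer 17503
Part III: U2 = 17503; c = 33940; 33940 = 2^2 * 5 * 1697; number of divisors = (2+1) * (1+1) * (1+1) = 12; answer 12
Part IV: U3 = 12; r = -38; a(2) = -3*(3) + 3*(-38) = -123; iterating: a(2)=-123, a(3)=378, a(4)=-1503, a(5)=5643, a(6)=-21438, a(7)=81243, a(8)=-308043, a(9)=1167858, a(10)=-4427703, a(11)=16786683, a(12)=-63643158; answer -63643158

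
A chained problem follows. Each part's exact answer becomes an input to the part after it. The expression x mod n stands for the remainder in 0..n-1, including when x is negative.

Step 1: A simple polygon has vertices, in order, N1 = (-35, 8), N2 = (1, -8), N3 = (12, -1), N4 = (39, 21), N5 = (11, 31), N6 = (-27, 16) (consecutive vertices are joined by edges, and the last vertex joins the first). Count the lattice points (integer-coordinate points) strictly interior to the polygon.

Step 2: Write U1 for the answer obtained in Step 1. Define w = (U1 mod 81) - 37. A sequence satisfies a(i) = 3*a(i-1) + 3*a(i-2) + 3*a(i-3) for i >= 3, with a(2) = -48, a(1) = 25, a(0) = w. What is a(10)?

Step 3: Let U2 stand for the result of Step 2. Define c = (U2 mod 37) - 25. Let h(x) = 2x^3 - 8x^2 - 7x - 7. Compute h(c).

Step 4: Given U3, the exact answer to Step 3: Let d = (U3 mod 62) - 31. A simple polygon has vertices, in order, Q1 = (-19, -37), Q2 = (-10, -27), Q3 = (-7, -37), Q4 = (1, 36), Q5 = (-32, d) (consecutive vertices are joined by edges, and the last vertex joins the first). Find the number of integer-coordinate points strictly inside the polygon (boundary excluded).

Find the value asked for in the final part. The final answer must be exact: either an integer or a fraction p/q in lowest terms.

1495

Step 1: cross terms: (-35*-8 - 1*8)=272, (1*-1 - 12*-8)=95, (12*21 - 39*-1)=291, (39*31 - 11*21)=978, (11*16 - -27*31)=1013, (-27*8 - -35*16)=344; twice the area = |2993| = 2993; area = 2993/2; boundary points = 4 + 1 + 1 + 2 + 1 + 8 = 17; strictly interior points = area - boundary/2 + 1 = 1489; answer 1489
Step 2: U1 = 1489; w = -6; a(3) = 3*(-48) + 3*(25) + 3*(-6) = -87; iterating: a(3)=-87, a(4)=-330, a(5)=-1395, a(6)=-5436, a(7)=-21483, a(8)=-84942, a(9)=-335583, a(10)=-1326024; answer -1326024
Step 3: U2 = -1326024; c = -6; 2*(-6)^3 - 8*(-6)^2 - 7*(-6)^1 - 7 = (-432) + (-288) + (42) + (-7) = -685; answer -685
Step 4: U3 = -685; d = 28; cross terms: (-19*-27 - -10*-37)=143, (-10*-37 - -7*-27)=181, (-7*36 - 1*-37)=-215, (1*28 - -32*36)=1180, (-32*-37 - -19*28)=1716; twice the area = |3005| = 3005; area = 3005/2; boundary points = 1 + 1 + 1 + 1 + 13 = 17; strictly interior points = area - boundary/2 + 1 = 1495; answer 1495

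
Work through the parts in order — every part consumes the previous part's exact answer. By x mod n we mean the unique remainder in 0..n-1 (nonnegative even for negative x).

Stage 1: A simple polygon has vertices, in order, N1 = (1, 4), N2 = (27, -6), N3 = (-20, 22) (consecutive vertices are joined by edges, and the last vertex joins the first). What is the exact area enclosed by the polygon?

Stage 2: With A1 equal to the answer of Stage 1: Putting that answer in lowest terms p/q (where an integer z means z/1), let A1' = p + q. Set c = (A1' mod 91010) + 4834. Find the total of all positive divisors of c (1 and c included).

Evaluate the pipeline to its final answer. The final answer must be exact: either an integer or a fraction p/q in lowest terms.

9324

Stage 1: cross terms: (1*-6 - 27*4)=-114, (27*22 - -20*-6)=474, (-20*4 - 1*22)=-102; twice the area = |258| = 258; area = 129; answer 129
Stage 2: A1 = 129; threaded value p + q = 130; c = 4964; 4964 = 2^2 * 17 * 73; sigma = (1 + 2 + 4) * (1 + 17) * (1 + 73) = 7 * 18 * 74 = 9324; answer 9324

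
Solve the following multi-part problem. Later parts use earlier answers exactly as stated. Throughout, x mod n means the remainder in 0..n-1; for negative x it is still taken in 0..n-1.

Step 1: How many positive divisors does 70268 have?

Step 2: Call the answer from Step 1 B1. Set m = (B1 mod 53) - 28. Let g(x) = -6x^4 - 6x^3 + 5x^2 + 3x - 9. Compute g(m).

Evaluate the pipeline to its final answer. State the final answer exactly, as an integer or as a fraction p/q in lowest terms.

Step 1: 70268 = 2^2 * 11 * 1597; number of divisors = (2+1) * (1+1) * (1+1) = 12; answer 12
Step 2: B1 = 12; m = -16; -6*(-16)^4 - 6*(-16)^3 + 5*(-16)^2 + 3*(-16)^1 - 9 = (-393216) + (24576) + (1280) + (-48) + (-9) = -367417; answer -367417

-367417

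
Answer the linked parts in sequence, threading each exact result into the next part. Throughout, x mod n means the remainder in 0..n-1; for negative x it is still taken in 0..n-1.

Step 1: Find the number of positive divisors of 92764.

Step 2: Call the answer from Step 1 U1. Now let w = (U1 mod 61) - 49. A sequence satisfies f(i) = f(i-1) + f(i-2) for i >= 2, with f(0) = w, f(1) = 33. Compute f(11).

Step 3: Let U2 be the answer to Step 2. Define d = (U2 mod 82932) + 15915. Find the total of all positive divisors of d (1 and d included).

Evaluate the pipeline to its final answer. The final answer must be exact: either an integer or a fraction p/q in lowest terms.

17136

Step 1: 92764 = 2^2 * 7 * 3313; number of divisors = (2+1) * (1+1) * (1+1) = 12; answer 12
Step 2: U1 = 12; w = -37; f(2) = 1*(33) + 1*(-37) = -4; iterating: f(2)=-4, f(3)=29, f(4)=25, f(5)=54, f(6)=79, f(7)=133, f(8)=212, f(9)=345, f(10)=557, f(11)=902; answer 902
Step 3: U2 = 902; d = 16817; 16817 = 67 * 251; sigma = (1 + 67) * (1 + 251) = 68 * 252 = 17136; answer 17136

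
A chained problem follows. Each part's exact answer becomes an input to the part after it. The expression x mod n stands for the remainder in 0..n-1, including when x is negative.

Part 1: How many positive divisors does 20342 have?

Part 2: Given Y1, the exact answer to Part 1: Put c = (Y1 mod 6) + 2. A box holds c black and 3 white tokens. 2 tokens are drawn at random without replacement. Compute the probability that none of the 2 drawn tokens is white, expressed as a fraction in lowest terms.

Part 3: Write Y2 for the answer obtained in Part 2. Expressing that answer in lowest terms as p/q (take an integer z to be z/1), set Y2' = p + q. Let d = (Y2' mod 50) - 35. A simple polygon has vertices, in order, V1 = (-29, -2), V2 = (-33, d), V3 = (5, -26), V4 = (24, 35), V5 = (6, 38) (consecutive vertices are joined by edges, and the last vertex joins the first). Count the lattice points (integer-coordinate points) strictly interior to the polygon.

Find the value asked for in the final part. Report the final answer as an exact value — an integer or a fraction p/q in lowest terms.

2109

Part 1: 20342 = 2 * 7 * 1453; number of divisors = (1+1) * (1+1) * (1+1) = 8; answer 8
Part 2: Y1 = 8; c = 4; total draws C(7,2) = 21; favorable C(4,2) = 6; P = 2/7; answer 2/7
Part 3: Y2 = 2/7; threaded value p + q = 9; d = -26; cross terms: (-29*-26 - -33*-2)=688, (-33*-26 - 5*-26)=988, (5*35 - 24*-26)=799, (24*38 - 6*35)=702, (6*-2 - -29*38)=1090; twice the area = |4267| = 4267; area = 4267/2; boundary points = 4 + 38 + 1 + 3 + 5 = 51; strictly interior points = area - boundary/2 + 1 = 2109; answer 2109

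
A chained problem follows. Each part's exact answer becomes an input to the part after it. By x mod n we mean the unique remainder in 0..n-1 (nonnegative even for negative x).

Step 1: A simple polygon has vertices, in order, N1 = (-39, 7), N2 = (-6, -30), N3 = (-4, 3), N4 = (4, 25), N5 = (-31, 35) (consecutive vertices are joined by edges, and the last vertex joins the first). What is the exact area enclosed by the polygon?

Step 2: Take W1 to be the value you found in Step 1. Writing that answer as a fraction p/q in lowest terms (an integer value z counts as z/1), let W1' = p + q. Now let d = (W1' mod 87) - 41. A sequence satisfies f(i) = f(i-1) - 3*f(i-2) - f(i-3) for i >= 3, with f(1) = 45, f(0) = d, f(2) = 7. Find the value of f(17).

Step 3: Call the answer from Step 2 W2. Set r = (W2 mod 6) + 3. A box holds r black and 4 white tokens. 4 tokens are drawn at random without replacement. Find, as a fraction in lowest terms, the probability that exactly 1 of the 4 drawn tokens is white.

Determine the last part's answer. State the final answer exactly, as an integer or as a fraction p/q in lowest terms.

Step 1: cross terms: (-39*-30 - -6*7)=1212, (-6*3 - -4*-30)=-138, (-4*25 - 4*3)=-112, (4*35 - -31*25)=915, (-31*7 - -39*35)=1148; twice the area = |3025| = 3025; area = 3025/2; answer 3025/2
Step 2: W1 = 3025/2; threaded value p + q = 3027; d = 28; f(3) = 1*(7) - 3*(45) - 1*(28) = -156; iterating: f(3)=-156, f(4)=-222, f(5)=239, f(6)=1061, f(7)=566, f(8)=-2856, f(9)=-5615, f(10)=2387, f(11)=22088, f(12)=20542, f(13)=-48109, f(14)=-131823, f(15)=-8038, f(16)=435540, f(17)=591477; answer 591477
Step 3: W2 = 591477; r = 6; total draws C(10,4) = 210; favorable C(4,1)*C(6,3) = 80; P = 8/21; answer 8/21

8/21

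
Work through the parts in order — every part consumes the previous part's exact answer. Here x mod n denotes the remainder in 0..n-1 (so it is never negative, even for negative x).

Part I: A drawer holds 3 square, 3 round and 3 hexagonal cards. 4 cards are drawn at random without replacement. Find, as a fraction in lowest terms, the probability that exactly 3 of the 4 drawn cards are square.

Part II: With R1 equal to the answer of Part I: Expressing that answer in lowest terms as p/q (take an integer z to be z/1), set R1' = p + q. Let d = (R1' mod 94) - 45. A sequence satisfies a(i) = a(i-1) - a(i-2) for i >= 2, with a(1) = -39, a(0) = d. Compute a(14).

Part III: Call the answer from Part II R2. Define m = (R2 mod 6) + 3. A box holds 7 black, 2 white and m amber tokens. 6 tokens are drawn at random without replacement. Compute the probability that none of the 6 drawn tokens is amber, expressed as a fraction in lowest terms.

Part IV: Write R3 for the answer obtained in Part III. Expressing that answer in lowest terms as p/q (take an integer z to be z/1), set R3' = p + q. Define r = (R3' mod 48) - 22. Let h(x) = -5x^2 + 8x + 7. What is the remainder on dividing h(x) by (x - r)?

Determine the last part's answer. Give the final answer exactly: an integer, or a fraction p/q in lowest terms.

Part I: total draws C(9,4) = 126; favorable C(3,3)*C(6,1) = 6; P = 1/21; answer 1/21
Part II: R1 = 1/21; threaded value p + q = 22; d = -23; a(2) = 1*(-39) - 1*(-23) = -16; iterating: a(2)=-16, a(3)=23, a(4)=39, a(5)=16, a(6)=-23, a(7)=-39, a(8)=-16, a(9)=23, a(10)=39, a(11)=16, a(12)=-23, a(13)=-39, a(14)=-16; answer -16
Part III: R2 = -16; m = 5; total draws C(14,6) = 3003; favorable C(9,6) = 84; P = 4/143; answer 4/143
Part IV: R3 = 4/143; threaded value p + q = 147; r = -19; remainder = value at the root: -5*(-19)^2 + 8*(-19)^1 + 7 = (-1805) + (-152) + (7) = -1950; answer -1950

-1950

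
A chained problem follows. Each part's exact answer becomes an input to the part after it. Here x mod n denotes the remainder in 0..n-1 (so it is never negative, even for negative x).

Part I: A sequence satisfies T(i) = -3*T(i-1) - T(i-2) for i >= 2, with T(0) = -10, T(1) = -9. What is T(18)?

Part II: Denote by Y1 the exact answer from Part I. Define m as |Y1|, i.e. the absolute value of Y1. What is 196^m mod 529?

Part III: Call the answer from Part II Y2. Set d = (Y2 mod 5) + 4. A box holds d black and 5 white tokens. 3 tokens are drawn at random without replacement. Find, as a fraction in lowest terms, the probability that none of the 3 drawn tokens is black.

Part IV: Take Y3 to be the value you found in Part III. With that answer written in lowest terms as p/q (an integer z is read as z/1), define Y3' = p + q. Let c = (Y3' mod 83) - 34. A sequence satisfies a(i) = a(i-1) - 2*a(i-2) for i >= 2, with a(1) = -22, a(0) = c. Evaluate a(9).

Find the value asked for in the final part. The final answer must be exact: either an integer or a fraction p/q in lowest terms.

452

Part I: T(2) = -3*(-9) - 1*(-10) = 37; iterating: T(2)=37, T(3)=-102, T(4)=269, T(5)=-705, T(6)=1846, T(7)=-4833, T(8)=12653, T(9)=-33126, T(10)=86725, T(11)=-227049, T(12)=594422, T(13)=-1556217, T(14)=4074229, T(15)=-10666470, T(16)=27925181, T(17)=-73109073, T(18)=191402038; answer 191402038
Part II: Y1 = 191402038; m = 191402038; squarings mod 529: 196^1=196, 196^2=328, 196^4=197, 196^8=192, 196^16=363, 196^32=48, 196^64=188, 196^128=430, 196^256=279, 196^512=78, 196^1024=265, 196^2048=397, 196^4096=496, 196^8192=31, 196^16384=432, 196^32768=416, 196^65536=73, 196^131072=39, 196^262144=463, 196^524288=124, 196^1048576=35, 196^2097152=167, 196^4194304=381, 196^8388608=215, 196^16777216=202, 196^33554432=71, 196^67108864=280, 196^134217728=108; 196^191402038 = 196^2 * 196^4 * 196^16 * 196^32 * 196^4096 * 196^32768 * 196^524288 * 196^2097152 * 196^4194304 * 196^16777216 * 196^33554432 * 196^134217728 = 325 (mod 529); answer 325
Part III: Y2 = 325; d = 4; total draws C(9,3) = 84; favorable C(5,3) = 10; P = 5/42; answer 5/42
Part IV: Y3 = 5/42; threaded value p + q = 47; c = 13; a(2) = 1*(-22) - 2*(13) = -48; iterating: a(2)=-48, a(3)=-4, a(4)=92, a(5)=100, a(6)=-84, a(7)=-284, a(8)=-116, a(9)=452; answer 452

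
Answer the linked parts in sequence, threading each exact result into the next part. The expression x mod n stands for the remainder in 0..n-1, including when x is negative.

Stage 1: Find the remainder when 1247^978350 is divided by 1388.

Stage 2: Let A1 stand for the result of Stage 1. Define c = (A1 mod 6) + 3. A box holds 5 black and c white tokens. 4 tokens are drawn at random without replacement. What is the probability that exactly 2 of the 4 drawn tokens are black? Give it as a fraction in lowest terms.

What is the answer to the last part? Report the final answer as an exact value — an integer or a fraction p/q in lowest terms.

Stage 1: squarings mod 1388: 1247^1=1247, 1247^2=449, 1247^4=341, 1247^8=1077, 1247^16=949, 1247^32=1177, 1247^64=105, 1247^128=1309, 1247^256=689, 1247^512=25, 1247^1024=625, 1247^2048=597, 1247^4096=1081, 1247^8192=1253, 1247^16384=181, 1247^32768=837, 1247^65536=1017, 1247^131072=229, 1247^262144=1085, 1247^524288=201; 1247^978350 = 1247^2 * 1247^4 * 1247^8 * 1247^32 * 1247^128 * 1247^256 * 1247^1024 * 1247^2048 * 1247^8192 * 1247^16384 * 1247^32768 * 1247^131072 * 1247^262144 * 1247^524288 = 781 (mod 1388); answer 781
Stage 2: A1 = 781; c = 4; total draws C(9,4) = 126; favorable C(5,2)*C(4,2) = 60; P = 10/21; answer 10/21

10/21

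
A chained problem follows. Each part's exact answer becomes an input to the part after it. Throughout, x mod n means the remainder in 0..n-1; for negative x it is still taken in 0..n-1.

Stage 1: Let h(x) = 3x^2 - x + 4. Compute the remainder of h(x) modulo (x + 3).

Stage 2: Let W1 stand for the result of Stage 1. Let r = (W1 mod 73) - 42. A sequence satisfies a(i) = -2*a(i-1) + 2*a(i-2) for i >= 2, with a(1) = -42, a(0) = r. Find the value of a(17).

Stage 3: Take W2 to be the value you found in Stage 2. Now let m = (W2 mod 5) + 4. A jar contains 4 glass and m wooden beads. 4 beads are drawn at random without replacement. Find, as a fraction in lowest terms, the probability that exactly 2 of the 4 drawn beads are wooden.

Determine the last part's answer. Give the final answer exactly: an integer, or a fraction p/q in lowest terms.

3/7

Stage 1: remainder = value at the root: 3*(-3)^2 - 1*(-3)^1 + 4 = (27) + (3) + (4) = 34; answer 34
Stage 2: W1 = 34; r = -8; a(2) = -2*(-42) + 2*(-8) = 68; iterating: a(2)=68, a(3)=-220, a(4)=576, a(5)=-1592, a(6)=4336, a(7)=-11856, a(8)=32384, a(9)=-88480, a(10)=241728, a(11)=-660416, a(12)=1804288, a(13)=-4929408, a(14)=13467392, a(15)=-36793600, a(16)=100521984, a(17)=-274631168; answer -274631168
Stage 3: W2 = -274631168; m = 6; total draws C(10,4) = 210; favorable C(6,2)*C(4,2) = 90; P = 3/7; answer 3/7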